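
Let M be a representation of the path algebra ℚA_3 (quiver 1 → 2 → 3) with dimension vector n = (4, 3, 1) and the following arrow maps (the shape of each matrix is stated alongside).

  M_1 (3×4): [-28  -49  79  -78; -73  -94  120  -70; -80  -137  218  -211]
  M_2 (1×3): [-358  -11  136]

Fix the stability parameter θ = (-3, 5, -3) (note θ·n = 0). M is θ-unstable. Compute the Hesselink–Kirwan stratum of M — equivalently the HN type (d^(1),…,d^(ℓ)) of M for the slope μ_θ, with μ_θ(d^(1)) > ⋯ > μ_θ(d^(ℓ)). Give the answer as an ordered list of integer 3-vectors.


Barcode: M ≅ I[1,1], I[1,2]^2, I[1,3]. HN layers by μ_θ (3 steps, strictly decreasing):
  μ^(1)=5; μ^(2)=1; μ^(3)=-3

((0, 2, 0); (0, 1, 1); (4, 0, 0))


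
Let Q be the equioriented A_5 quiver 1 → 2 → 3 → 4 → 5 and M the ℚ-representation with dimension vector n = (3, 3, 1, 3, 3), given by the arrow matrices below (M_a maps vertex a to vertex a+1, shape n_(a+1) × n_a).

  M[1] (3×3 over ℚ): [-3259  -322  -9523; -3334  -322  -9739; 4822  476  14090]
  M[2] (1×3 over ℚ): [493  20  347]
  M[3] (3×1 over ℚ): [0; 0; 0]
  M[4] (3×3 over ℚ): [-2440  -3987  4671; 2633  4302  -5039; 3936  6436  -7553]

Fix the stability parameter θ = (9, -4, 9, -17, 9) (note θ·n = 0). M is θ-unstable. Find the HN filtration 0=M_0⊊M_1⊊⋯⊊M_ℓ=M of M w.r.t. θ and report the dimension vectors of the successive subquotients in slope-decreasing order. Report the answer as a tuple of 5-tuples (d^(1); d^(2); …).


Interval decomposition of M: I[1,1], I[1,2], I[1,3], I[2,2], I[4,5]^3.
HN type (ℓ=4): μ^(1)=9; μ^(2)=5/2; μ^(3)=-4; μ^(4)=-17

((1, 0, 1, 0, 3); (2, 2, 0, 0, 0); (0, 1, 0, 0, 0); (0, 0, 0, 3, 0))


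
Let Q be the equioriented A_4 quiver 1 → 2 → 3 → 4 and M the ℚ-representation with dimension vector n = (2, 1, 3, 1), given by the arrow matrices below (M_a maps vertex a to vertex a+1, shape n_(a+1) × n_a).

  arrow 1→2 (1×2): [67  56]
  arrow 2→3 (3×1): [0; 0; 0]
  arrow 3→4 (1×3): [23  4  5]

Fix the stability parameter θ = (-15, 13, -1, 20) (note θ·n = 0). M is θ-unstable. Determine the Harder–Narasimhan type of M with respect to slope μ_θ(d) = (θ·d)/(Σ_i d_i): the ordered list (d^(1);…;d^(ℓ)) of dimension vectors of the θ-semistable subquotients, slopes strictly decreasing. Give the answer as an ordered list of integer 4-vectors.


Barcode: M ≅ I[1,1], I[1,2], I[3,3]^2, I[3,4]. HN layers by μ_θ (4 steps, strictly decreasing):
  μ^(1)=20; μ^(2)=13; μ^(3)=-1; μ^(4)=-15

((0, 0, 0, 1); (0, 1, 0, 0); (0, 0, 3, 0); (2, 0, 0, 0))


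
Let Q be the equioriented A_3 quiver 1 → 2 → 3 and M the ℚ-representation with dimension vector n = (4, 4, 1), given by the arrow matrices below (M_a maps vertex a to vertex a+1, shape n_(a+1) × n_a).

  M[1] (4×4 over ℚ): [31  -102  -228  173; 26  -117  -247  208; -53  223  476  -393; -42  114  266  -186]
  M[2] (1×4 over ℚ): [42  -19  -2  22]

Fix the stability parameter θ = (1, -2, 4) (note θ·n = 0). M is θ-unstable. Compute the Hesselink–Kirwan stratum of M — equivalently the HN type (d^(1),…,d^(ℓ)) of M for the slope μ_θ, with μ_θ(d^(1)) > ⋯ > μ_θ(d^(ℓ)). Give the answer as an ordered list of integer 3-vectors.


Barcode: M ≅ I[1,1], I[1,2]^2, I[1,3], I[2,2]. HN layers by μ_θ (4 steps, strictly decreasing):
  μ^(1)=4; μ^(2)=1; μ^(3)=-1/2; μ^(4)=-2

((0, 0, 1); (1, 0, 0); (3, 3, 0); (0, 1, 0))


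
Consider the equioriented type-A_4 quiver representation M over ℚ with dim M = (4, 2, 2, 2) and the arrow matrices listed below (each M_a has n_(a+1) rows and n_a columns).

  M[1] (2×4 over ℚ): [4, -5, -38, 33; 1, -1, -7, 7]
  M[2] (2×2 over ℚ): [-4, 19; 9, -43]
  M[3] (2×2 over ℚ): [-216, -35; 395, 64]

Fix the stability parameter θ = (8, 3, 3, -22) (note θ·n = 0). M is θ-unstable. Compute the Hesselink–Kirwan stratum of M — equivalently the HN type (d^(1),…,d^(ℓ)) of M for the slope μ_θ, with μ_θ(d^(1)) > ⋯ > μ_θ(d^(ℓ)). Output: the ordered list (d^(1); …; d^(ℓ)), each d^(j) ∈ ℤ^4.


Via rank(M_{q-1}∘⋯∘M_p): M ≅ I[1,1]^2, I[1,4]^2.
μ_θ-semistable layers: μ^(1)=8; μ^(2)=-2

((2, 0, 0, 0); (2, 2, 2, 2))


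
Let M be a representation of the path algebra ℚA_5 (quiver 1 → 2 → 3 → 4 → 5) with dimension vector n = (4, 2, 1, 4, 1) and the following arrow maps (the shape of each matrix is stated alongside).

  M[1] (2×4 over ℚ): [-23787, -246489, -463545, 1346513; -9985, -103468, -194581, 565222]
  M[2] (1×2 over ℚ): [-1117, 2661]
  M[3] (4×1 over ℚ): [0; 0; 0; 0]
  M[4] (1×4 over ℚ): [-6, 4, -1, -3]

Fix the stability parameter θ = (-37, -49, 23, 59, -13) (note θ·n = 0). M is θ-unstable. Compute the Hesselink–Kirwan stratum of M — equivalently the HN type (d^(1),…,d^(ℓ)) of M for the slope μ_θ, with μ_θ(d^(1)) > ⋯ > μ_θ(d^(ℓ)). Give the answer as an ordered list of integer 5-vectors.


Barcode: M ≅ I[1,1]^2, I[1,2], I[1,3], I[4,4]^3, I[4,5]. HN layers by μ_θ (4 steps, strictly decreasing):
  μ^(1)=59; μ^(2)=23; μ^(3)=-37; μ^(4)=-43

((0, 0, 0, 3, 0); (0, 0, 1, 1, 1); (2, 0, 0, 0, 0); (2, 2, 0, 0, 0))


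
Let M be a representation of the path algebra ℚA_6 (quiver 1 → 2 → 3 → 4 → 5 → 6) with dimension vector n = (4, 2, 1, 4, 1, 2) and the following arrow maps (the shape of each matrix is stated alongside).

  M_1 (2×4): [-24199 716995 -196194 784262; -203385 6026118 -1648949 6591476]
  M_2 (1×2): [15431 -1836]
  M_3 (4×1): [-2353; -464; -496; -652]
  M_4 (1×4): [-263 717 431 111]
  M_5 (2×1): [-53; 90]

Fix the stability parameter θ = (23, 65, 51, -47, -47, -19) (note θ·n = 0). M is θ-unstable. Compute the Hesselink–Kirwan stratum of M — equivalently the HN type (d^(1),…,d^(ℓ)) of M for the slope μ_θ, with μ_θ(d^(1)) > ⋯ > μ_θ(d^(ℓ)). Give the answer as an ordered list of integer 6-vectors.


Barcode: M ≅ I[1,1]^2, I[1,2], I[1,6], I[4,4]^3, I[6,6]. HN layers by μ_θ (5 steps, strictly decreasing):
  μ^(1)=65; μ^(2)=23; μ^(3)=13/3; μ^(4)=-19; μ^(5)=-47

((0, 1, 0, 0, 0, 0); (3, 0, 0, 0, 0, 0); (1, 1, 1, 1, 1, 1); (0, 0, 0, 0, 0, 1); (0, 0, 0, 3, 0, 0))


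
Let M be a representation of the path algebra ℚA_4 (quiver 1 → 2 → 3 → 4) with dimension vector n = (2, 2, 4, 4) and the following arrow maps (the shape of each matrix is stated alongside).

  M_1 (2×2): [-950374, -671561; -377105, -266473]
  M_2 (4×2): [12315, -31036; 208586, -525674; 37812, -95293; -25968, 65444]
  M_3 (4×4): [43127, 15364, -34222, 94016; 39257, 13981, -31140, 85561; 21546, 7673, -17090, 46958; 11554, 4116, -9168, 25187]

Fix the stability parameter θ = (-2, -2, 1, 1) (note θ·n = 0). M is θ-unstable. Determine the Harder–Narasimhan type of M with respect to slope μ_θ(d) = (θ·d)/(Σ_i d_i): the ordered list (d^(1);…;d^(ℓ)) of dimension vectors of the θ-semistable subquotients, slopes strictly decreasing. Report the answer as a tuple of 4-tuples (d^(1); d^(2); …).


Interval decomposition of M: I[1,3], I[1,4], I[3,4]^2, I[4,4].
HN type (ℓ=2): μ^(1)=1; μ^(2)=-2

((0, 0, 4, 4); (2, 2, 0, 0))


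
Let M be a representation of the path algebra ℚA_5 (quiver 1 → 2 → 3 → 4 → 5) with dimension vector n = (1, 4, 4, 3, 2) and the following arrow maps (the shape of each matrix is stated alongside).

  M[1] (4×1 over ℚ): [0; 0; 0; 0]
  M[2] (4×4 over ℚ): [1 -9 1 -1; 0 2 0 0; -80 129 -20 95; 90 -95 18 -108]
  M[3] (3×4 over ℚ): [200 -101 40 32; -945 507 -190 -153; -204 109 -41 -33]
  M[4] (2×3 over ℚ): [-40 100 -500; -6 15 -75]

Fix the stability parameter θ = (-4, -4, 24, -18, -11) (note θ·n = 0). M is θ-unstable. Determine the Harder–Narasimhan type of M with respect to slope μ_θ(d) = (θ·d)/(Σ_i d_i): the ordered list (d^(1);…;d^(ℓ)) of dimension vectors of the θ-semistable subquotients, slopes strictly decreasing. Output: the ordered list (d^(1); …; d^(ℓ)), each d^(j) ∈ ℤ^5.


Via rank(M_{q-1}∘⋯∘M_p): M ≅ I[1,1], I[2,2], I[2,4]^2, I[2,5], I[3,3], I[5,5].
μ_θ-semistable layers: μ^(1)=24; μ^(2)=3; μ^(3)=-5/3; μ^(4)=-4; μ^(5)=-11

((0, 0, 1, 0, 0); (0, 0, 2, 2, 0); (0, 0, 1, 1, 1); (1, 4, 0, 0, 0); (0, 0, 0, 0, 1))


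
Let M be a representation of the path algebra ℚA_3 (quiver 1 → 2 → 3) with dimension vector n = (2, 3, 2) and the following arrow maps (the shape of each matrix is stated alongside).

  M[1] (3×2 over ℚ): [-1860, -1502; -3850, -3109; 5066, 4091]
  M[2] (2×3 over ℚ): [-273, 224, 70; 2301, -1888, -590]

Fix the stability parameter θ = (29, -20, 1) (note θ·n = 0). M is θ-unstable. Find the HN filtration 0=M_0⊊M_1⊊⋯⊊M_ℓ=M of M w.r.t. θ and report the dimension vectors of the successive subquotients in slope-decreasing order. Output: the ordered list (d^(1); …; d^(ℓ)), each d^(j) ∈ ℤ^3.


Interval decomposition of M: I[1,2]^2, I[2,3], I[3,3].
HN type (ℓ=3): μ^(1)=9/2; μ^(2)=1; μ^(3)=-20

((2, 2, 0); (0, 0, 2); (0, 1, 0))


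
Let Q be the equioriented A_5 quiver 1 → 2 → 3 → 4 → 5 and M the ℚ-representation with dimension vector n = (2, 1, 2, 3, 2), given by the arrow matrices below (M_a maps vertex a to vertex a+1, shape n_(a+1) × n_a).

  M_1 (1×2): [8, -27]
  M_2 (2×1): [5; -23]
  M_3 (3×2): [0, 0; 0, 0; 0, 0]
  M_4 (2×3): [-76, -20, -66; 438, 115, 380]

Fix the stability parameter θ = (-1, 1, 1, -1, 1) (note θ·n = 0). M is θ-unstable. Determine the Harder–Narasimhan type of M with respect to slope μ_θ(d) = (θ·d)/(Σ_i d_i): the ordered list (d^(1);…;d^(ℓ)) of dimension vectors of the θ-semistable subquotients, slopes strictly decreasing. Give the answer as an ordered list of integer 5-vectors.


Interval decomposition of M: I[1,1], I[1,3], I[3,3], I[4,4], I[4,5]^2.
HN type (ℓ=2): μ^(1)=1; μ^(2)=-1

((0, 1, 2, 0, 2); (2, 0, 0, 3, 0))


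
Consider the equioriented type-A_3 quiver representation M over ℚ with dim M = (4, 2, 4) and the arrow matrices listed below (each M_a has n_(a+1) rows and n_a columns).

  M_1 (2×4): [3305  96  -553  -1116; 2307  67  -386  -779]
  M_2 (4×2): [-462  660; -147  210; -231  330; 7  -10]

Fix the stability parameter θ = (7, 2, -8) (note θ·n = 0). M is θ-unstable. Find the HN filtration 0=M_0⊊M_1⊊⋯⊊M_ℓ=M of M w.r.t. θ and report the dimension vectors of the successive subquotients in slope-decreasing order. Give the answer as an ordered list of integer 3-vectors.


Interval decomposition of M: I[1,1]^2, I[1,2], I[1,3], I[3,3]^3.
HN type (ℓ=4): μ^(1)=7; μ^(2)=9/2; μ^(3)=1/3; μ^(4)=-8

((2, 0, 0); (1, 1, 0); (1, 1, 1); (0, 0, 3))


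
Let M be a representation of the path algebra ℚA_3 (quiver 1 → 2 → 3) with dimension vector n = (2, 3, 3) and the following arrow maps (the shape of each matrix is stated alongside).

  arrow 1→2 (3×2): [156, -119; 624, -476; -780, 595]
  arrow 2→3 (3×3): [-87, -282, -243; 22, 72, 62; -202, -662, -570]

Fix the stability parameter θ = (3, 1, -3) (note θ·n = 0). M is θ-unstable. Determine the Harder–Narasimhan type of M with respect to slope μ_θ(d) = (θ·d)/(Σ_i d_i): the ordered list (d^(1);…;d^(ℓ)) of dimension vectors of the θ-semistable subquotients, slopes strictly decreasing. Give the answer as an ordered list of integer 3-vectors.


Barcode: M ≅ I[1,1], I[1,2], I[2,3]^2, I[3,3]. HN layers by μ_θ (4 steps, strictly decreasing):
  μ^(1)=3; μ^(2)=2; μ^(3)=-1; μ^(4)=-3

((1, 0, 0); (1, 1, 0); (0, 2, 2); (0, 0, 1))


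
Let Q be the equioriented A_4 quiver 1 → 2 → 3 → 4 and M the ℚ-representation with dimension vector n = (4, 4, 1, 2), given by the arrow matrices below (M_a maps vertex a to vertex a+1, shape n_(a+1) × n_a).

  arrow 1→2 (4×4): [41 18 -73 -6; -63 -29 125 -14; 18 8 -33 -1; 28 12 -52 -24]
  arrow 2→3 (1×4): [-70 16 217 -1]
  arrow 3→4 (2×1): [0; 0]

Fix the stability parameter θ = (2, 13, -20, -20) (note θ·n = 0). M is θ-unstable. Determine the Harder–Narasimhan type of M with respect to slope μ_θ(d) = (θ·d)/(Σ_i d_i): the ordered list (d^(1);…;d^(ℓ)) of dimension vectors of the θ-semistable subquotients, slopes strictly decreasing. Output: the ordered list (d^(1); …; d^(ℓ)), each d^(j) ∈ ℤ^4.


Via rank(M_{q-1}∘⋯∘M_p): M ≅ I[1,1], I[1,2]^2, I[1,3], I[2,2], I[4,4]^2.
μ_θ-semistable layers: μ^(1)=13; μ^(2)=2; μ^(3)=-5/3; μ^(4)=-20

((0, 3, 0, 0); (3, 0, 0, 0); (1, 1, 1, 0); (0, 0, 0, 2))


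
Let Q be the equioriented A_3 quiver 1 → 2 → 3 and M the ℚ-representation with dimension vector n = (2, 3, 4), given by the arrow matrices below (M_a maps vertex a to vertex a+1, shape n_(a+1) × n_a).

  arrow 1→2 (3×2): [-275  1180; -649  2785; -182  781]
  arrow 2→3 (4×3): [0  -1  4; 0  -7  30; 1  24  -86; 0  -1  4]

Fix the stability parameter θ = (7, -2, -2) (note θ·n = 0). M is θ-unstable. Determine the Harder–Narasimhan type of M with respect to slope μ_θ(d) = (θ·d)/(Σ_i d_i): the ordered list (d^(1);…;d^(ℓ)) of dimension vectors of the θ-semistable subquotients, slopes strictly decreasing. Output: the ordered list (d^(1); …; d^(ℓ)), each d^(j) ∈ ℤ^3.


Barcode: M ≅ I[1,3]^2, I[2,3], I[3,3]. HN layers by μ_θ (2 steps, strictly decreasing):
  μ^(1)=1; μ^(2)=-2

((2, 2, 2); (0, 1, 2))


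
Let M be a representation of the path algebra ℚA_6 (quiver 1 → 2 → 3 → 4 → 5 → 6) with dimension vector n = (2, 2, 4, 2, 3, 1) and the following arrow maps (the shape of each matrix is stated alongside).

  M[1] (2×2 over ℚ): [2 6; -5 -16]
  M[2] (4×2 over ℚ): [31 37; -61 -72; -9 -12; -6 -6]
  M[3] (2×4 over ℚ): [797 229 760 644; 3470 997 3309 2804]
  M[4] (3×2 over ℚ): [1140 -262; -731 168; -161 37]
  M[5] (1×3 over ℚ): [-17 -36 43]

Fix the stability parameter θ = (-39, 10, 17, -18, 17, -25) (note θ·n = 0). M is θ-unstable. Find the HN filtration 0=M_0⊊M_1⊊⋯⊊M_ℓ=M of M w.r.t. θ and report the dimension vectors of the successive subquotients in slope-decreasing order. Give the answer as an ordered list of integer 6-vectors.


Interval decomposition of M: I[1,3], I[1,6], I[3,3], I[3,5], I[5,5].
HN type (ℓ=5): μ^(1)=17; μ^(2)=10; μ^(3)=1/5; μ^(4)=-1/2; μ^(5)=-39

((0, 0, 2, 0, 2, 0); (0, 1, 0, 0, 0, 0); (0, 1, 1, 1, 1, 1); (0, 0, 1, 1, 0, 0); (2, 0, 0, 0, 0, 0))


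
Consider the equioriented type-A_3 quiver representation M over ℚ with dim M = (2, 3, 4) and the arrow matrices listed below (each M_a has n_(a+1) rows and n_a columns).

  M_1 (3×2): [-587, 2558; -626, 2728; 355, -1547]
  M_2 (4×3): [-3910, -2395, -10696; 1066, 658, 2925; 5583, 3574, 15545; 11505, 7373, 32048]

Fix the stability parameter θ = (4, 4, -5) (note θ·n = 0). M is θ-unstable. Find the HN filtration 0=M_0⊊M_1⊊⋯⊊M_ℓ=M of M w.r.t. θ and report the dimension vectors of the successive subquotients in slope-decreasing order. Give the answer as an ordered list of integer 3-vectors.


Barcode: M ≅ I[1,3]^2, I[2,3], I[3,3]. HN layers by μ_θ (3 steps, strictly decreasing):
  μ^(1)=1; μ^(2)=-1/2; μ^(3)=-5

((2, 2, 2); (0, 1, 1); (0, 0, 1))


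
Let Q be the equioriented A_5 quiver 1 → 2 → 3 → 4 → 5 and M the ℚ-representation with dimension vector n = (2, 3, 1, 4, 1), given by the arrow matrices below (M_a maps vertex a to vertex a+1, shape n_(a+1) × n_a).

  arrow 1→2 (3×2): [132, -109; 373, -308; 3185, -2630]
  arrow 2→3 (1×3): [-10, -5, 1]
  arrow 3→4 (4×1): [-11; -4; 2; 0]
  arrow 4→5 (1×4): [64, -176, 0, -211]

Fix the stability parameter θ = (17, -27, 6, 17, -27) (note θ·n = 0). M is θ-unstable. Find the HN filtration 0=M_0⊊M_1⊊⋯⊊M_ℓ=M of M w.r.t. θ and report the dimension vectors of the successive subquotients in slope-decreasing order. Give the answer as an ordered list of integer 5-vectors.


Barcode: M ≅ I[1,2]^2, I[2,4], I[4,4]^2, I[4,5]. HN layers by μ_θ (4 steps, strictly decreasing):
  μ^(1)=17; μ^(2)=6; μ^(3)=-5; μ^(4)=-27

((0, 0, 0, 3, 0); (0, 0, 1, 0, 0); (2, 2, 0, 1, 1); (0, 1, 0, 0, 0))


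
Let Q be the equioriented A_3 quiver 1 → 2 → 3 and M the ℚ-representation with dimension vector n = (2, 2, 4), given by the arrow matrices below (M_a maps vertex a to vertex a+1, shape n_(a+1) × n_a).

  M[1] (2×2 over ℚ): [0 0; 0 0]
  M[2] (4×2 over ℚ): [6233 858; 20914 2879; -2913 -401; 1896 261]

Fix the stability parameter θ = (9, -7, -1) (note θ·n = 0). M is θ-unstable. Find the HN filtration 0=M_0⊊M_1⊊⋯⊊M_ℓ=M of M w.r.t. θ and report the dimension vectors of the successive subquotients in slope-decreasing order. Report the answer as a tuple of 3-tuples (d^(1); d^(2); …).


Interval decomposition of M: I[1,1]^2, I[2,3]^2, I[3,3]^2.
HN type (ℓ=3): μ^(1)=9; μ^(2)=-1; μ^(3)=-7

((2, 0, 0); (0, 0, 4); (0, 2, 0))


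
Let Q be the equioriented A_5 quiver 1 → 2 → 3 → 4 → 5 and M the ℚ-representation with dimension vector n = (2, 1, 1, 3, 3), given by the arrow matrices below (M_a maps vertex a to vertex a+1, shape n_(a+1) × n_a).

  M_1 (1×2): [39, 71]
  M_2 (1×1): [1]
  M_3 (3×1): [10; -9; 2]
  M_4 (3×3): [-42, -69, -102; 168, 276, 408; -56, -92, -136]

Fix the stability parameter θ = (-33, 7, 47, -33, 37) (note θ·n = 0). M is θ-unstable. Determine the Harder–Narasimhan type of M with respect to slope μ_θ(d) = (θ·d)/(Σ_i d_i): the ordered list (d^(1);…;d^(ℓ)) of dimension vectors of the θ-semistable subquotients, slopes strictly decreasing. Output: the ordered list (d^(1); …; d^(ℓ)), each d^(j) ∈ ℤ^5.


Via rank(M_{q-1}∘⋯∘M_p): M ≅ I[1,1], I[1,5], I[4,4]^2, I[5,5]^2.
μ_θ-semistable layers: μ^(1)=37; μ^(2)=7; μ^(3)=-33

((0, 0, 0, 0, 3); (0, 1, 1, 1, 0); (2, 0, 0, 2, 0))


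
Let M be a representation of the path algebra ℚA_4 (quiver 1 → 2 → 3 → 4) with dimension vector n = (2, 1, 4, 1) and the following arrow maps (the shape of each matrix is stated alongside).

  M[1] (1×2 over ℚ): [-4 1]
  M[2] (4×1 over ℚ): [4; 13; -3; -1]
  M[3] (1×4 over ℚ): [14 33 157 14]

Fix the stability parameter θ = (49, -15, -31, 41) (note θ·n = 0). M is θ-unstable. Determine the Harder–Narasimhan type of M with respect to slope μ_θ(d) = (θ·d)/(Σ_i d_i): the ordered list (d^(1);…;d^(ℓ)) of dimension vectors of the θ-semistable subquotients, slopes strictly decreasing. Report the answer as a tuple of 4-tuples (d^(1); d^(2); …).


Interval decomposition of M: I[1,1], I[1,3], I[3,3]^2, I[3,4].
HN type (ℓ=4): μ^(1)=49; μ^(2)=41; μ^(3)=1; μ^(4)=-31

((1, 0, 0, 0); (0, 0, 0, 1); (1, 1, 1, 0); (0, 0, 3, 0))


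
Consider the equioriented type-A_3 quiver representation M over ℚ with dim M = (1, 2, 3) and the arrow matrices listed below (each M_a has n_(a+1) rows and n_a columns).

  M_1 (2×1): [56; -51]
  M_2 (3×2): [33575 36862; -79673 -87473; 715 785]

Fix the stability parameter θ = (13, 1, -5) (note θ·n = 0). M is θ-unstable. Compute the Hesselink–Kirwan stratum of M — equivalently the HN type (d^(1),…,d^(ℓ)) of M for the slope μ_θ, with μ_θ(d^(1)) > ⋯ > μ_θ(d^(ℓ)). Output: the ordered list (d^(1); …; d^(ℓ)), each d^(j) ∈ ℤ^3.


Interval decomposition of M: I[1,3], I[2,3], I[3,3].
HN type (ℓ=3): μ^(1)=3; μ^(2)=-2; μ^(3)=-5

((1, 1, 1); (0, 1, 1); (0, 0, 1))


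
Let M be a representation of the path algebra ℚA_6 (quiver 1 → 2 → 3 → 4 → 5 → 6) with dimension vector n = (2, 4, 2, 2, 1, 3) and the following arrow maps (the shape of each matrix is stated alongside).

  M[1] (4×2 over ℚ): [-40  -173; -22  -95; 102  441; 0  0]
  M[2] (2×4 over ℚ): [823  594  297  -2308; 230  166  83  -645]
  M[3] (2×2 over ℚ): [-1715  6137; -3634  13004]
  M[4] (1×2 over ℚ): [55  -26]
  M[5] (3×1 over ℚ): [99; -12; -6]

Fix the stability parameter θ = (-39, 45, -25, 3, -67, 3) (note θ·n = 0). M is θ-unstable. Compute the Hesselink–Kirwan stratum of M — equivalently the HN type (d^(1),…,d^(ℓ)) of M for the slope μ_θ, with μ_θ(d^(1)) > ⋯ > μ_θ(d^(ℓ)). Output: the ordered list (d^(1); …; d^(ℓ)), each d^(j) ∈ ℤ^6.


Via rank(M_{q-1}∘⋯∘M_p): M ≅ I[1,4], I[1,6], I[2,2]^2, I[6,6]^2.
μ_θ-semistable layers: μ^(1)=45; μ^(2)=23/3; μ^(3)=3; μ^(4)=-11; μ^(5)=-39

((0, 2, 0, 0, 0, 0); (0, 1, 1, 1, 0, 0); (0, 0, 0, 0, 0, 3); (0, 1, 1, 1, 1, 0); (2, 0, 0, 0, 0, 0))


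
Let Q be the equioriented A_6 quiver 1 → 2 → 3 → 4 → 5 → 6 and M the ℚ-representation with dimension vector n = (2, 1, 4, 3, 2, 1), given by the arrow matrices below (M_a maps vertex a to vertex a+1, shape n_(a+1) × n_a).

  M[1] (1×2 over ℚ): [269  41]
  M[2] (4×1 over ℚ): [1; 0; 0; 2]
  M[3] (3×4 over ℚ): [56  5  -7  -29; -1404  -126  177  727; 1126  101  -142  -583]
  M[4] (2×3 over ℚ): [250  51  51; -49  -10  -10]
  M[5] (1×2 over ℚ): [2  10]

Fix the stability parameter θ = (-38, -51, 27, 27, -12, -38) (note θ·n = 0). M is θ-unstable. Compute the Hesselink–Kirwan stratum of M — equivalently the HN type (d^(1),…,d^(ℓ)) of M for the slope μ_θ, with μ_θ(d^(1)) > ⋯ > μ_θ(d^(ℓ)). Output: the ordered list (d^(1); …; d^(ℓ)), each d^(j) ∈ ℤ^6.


Via rank(M_{q-1}∘⋯∘M_p): M ≅ I[1,1], I[1,5], I[3,3], I[3,4], I[3,6].
μ_θ-semistable layers: μ^(1)=27; μ^(2)=14; μ^(3)=1; μ^(4)=-38; μ^(5)=-89/2

((0, 0, 2, 1, 0, 0); (0, 0, 1, 1, 1, 0); (0, 0, 1, 1, 1, 1); (1, 0, 0, 0, 0, 0); (1, 1, 0, 0, 0, 0))


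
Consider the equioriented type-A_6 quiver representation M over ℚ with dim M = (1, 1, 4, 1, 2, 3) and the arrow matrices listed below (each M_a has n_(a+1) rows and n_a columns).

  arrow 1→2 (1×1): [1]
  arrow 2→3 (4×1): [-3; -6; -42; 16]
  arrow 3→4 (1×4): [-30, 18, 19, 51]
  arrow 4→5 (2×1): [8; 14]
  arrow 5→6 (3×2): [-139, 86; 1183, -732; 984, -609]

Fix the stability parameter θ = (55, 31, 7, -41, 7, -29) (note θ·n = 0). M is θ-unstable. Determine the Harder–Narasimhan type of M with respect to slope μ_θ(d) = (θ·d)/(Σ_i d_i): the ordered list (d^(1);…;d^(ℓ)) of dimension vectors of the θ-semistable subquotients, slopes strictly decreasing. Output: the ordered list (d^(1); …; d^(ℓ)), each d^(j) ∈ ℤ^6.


Via rank(M_{q-1}∘⋯∘M_p): M ≅ I[1,3], I[3,3]^2, I[3,6], I[5,6], I[6,6].
μ_θ-semistable layers: μ^(1)=31; μ^(2)=7; μ^(3)=-11; μ^(4)=-17; μ^(5)=-29

((1, 1, 1, 0, 0, 0); (0, 0, 2, 0, 0, 0); (0, 0, 0, 0, 2, 2); (0, 0, 1, 1, 0, 0); (0, 0, 0, 0, 0, 1))


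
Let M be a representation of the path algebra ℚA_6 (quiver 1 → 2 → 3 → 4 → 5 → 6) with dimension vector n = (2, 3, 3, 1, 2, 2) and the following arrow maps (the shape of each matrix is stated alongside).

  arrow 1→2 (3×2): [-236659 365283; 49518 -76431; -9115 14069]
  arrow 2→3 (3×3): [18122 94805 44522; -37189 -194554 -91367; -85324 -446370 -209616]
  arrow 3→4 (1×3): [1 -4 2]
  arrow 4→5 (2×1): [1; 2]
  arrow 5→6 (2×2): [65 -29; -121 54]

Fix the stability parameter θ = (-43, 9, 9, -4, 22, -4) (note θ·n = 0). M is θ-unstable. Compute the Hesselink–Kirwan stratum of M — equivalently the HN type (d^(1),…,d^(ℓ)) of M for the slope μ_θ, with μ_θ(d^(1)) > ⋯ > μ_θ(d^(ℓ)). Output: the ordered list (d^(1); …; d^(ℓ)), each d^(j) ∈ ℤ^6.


Interval decomposition of M: I[1,3], I[1,6], I[2,3], I[5,6].
HN type (ℓ=3): μ^(1)=9; μ^(2)=14/3; μ^(3)=-43

((0, 2, 2, 0, 2, 2); (0, 1, 1, 1, 0, 0); (2, 0, 0, 0, 0, 0))


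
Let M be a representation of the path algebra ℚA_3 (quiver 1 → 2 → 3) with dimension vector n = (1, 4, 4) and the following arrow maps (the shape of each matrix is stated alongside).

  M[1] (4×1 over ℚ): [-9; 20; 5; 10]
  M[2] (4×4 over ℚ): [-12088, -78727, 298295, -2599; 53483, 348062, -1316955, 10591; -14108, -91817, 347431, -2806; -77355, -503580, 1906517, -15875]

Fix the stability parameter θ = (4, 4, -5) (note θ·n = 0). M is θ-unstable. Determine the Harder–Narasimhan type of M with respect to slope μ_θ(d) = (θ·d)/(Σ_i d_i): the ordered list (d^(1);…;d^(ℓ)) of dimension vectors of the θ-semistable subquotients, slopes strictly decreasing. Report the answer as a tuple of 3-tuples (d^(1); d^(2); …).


Barcode: M ≅ I[1,3], I[2,2], I[2,3]^2, I[3,3]. HN layers by μ_θ (4 steps, strictly decreasing):
  μ^(1)=4; μ^(2)=1; μ^(3)=-1/2; μ^(4)=-5

((0, 1, 0); (1, 1, 1); (0, 2, 2); (0, 0, 1))


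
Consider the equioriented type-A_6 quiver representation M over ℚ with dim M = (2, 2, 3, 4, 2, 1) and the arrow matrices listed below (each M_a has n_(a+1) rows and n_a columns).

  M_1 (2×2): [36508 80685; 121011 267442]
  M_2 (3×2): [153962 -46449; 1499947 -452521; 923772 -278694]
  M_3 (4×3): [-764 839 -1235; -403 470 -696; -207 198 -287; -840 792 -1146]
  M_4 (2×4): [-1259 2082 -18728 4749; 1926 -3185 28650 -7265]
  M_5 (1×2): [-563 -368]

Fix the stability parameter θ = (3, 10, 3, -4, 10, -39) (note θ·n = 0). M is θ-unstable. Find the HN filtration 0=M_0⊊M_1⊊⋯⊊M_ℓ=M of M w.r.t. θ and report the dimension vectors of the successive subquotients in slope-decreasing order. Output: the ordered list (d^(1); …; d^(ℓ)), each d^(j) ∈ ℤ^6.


Barcode: M ≅ I[1,5], I[1,6], I[3,4], I[4,4]. HN layers by μ_θ (5 steps, strictly decreasing):
  μ^(1)=10; μ^(2)=3; μ^(3)=-1/2; μ^(4)=-17/6; μ^(5)=-4

((0, 0, 0, 0, 1, 0); (1, 1, 1, 1, 0, 0); (0, 0, 1, 1, 0, 0); (1, 1, 1, 1, 1, 1); (0, 0, 0, 1, 0, 0))


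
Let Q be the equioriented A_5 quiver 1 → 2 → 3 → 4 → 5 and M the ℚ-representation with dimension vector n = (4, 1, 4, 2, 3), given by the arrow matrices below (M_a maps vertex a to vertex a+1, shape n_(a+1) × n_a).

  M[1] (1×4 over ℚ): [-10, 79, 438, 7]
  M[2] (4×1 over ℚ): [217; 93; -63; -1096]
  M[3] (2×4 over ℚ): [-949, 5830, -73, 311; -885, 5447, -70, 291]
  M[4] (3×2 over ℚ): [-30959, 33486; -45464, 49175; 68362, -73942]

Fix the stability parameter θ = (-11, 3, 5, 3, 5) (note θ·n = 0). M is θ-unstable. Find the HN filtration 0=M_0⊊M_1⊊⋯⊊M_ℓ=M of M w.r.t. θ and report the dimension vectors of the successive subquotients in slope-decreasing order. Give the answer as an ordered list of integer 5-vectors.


Via rank(M_{q-1}∘⋯∘M_p): M ≅ I[1,1]^3, I[1,3], I[3,3], I[3,5]^2, I[5,5].
μ_θ-semistable layers: μ^(1)=5; μ^(2)=4; μ^(3)=3; μ^(4)=-11

((0, 0, 2, 0, 3); (0, 0, 2, 2, 0); (0, 1, 0, 0, 0); (4, 0, 0, 0, 0))


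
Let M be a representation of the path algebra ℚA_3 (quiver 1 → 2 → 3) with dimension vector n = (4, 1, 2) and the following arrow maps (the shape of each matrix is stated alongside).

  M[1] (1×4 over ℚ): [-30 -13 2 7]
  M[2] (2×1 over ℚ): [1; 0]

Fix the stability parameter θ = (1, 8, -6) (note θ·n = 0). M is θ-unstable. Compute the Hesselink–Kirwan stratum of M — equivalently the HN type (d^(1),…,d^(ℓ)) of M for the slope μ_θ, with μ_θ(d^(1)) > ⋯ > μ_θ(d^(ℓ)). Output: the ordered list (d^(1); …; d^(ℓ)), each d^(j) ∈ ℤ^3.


Interval decomposition of M: I[1,1]^3, I[1,3], I[3,3].
HN type (ℓ=2): μ^(1)=1; μ^(2)=-6

((4, 1, 1); (0, 0, 1))


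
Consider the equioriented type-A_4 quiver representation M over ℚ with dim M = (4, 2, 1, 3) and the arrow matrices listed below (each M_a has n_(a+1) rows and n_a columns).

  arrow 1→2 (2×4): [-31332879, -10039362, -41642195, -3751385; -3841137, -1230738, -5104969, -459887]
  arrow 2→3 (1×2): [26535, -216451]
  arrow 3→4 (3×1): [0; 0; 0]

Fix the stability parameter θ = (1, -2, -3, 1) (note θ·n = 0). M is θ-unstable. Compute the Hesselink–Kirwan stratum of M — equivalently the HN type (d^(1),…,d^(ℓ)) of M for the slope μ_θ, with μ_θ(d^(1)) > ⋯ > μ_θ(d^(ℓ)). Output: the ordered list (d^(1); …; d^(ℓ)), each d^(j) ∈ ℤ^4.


Interval decomposition of M: I[1,1]^2, I[1,2], I[1,3], I[4,4]^3.
HN type (ℓ=3): μ^(1)=1; μ^(2)=-1/2; μ^(3)=-4/3

((2, 0, 0, 3); (1, 1, 0, 0); (1, 1, 1, 0))


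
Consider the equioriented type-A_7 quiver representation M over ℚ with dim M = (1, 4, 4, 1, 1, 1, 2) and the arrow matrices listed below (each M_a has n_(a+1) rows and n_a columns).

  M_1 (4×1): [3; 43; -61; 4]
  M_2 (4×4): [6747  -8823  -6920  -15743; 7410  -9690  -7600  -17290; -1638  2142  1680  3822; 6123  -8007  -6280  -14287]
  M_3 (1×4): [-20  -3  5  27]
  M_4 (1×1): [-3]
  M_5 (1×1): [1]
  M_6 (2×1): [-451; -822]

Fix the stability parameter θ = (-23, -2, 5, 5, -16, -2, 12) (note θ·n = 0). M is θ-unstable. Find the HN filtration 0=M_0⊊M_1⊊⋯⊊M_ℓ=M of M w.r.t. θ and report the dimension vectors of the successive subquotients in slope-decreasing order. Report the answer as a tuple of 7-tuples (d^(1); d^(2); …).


Barcode: M ≅ I[1,2], I[2,2]^2, I[2,7], I[3,3]^3, I[7,7]. HN layers by μ_θ (4 steps, strictly decreasing):
  μ^(1)=12; μ^(2)=5; μ^(3)=-2; μ^(4)=-23

((0, 0, 0, 0, 0, 0, 2); (0, 0, 3, 0, 0, 0, 0); (0, 4, 1, 1, 1, 1, 0); (1, 0, 0, 0, 0, 0, 0))


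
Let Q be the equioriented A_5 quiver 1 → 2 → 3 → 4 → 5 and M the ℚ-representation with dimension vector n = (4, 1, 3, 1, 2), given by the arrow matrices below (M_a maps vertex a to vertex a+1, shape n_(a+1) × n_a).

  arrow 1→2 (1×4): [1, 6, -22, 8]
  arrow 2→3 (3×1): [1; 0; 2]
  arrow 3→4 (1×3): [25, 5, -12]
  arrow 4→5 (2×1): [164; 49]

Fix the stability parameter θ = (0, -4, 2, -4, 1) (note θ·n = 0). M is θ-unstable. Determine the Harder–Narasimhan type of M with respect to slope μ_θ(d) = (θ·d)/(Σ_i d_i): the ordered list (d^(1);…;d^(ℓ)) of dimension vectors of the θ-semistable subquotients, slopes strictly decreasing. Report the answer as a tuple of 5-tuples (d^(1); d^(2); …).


Barcode: M ≅ I[1,1]^3, I[1,5], I[3,3]^2, I[5,5]. HN layers by μ_θ (5 steps, strictly decreasing):
  μ^(1)=2; μ^(2)=1; μ^(3)=0; μ^(4)=-1; μ^(5)=-2

((0, 0, 2, 0, 0); (0, 0, 0, 0, 2); (3, 0, 0, 0, 0); (0, 0, 1, 1, 0); (1, 1, 0, 0, 0))


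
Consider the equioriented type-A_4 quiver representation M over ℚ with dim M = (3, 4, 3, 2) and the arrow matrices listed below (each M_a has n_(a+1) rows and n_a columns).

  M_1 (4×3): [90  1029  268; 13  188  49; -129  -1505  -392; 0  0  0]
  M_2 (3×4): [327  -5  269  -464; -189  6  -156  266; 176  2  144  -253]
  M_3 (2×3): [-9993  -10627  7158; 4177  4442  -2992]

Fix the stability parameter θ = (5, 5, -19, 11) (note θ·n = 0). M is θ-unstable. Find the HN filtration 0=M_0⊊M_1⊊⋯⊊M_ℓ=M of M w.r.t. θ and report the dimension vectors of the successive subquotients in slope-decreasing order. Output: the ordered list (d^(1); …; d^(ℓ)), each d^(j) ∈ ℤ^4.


Barcode: M ≅ I[1,3], I[1,4]^2, I[2,2]. HN layers by μ_θ (3 steps, strictly decreasing):
  μ^(1)=11; μ^(2)=5; μ^(3)=-3

((0, 0, 0, 2); (0, 1, 0, 0); (3, 3, 3, 0))


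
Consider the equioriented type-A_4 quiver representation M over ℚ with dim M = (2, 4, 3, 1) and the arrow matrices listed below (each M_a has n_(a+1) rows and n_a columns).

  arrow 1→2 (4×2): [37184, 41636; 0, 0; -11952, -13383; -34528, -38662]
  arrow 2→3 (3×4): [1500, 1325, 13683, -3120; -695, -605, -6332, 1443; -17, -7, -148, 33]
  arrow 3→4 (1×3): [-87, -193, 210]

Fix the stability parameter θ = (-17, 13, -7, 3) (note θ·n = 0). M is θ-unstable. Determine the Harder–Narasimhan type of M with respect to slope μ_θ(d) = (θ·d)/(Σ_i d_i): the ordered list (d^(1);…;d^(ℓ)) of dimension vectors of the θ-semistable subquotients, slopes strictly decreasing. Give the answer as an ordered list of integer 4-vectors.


Via rank(M_{q-1}∘⋯∘M_p): M ≅ I[1,1], I[1,4], I[2,2], I[2,3]^2.
μ_θ-semistable layers: μ^(1)=13; μ^(2)=3; μ^(3)=-17

((0, 1, 0, 0); (0, 3, 3, 1); (2, 0, 0, 0))


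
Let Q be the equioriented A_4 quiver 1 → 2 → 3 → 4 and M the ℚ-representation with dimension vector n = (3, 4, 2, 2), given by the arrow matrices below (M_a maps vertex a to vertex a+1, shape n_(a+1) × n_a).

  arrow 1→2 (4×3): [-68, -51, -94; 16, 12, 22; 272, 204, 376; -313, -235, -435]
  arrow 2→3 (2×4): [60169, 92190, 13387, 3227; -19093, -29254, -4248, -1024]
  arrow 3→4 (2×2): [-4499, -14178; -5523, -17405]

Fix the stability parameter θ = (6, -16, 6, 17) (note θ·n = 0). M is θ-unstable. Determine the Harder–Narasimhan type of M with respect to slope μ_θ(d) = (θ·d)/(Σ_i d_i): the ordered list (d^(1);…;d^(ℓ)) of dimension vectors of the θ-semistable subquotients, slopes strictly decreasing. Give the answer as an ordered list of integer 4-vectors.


Barcode: M ≅ I[1,2], I[1,4]^2, I[2,2]. HN layers by μ_θ (4 steps, strictly decreasing):
  μ^(1)=17; μ^(2)=6; μ^(3)=-5; μ^(4)=-16

((0, 0, 0, 2); (0, 0, 2, 0); (3, 3, 0, 0); (0, 1, 0, 0))


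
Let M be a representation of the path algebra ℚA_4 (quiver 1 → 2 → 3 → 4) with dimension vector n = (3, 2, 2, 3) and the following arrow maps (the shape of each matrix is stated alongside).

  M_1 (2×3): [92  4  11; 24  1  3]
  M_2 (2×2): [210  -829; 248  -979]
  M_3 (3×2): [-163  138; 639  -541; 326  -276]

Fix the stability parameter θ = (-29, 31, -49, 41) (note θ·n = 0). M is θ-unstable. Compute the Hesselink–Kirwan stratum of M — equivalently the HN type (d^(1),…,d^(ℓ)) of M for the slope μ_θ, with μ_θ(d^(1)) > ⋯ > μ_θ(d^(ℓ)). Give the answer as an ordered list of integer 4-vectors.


Via rank(M_{q-1}∘⋯∘M_p): M ≅ I[1,1], I[1,4]^2, I[4,4].
μ_θ-semistable layers: μ^(1)=41; μ^(2)=-9; μ^(3)=-29

((0, 0, 0, 3); (0, 2, 2, 0); (3, 0, 0, 0))


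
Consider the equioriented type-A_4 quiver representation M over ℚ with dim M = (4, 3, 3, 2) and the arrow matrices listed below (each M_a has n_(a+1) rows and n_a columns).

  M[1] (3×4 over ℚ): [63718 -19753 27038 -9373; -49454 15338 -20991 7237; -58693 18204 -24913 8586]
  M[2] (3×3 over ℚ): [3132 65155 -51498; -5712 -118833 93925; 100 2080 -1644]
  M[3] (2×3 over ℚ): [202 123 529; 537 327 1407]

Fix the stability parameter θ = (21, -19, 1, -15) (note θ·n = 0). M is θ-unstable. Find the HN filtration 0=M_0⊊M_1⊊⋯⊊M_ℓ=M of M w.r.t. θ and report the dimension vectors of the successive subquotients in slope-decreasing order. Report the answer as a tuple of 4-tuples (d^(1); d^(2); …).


Via rank(M_{q-1}∘⋯∘M_p): M ≅ I[1,1], I[1,3], I[1,4]^2.
μ_θ-semistable layers: μ^(1)=21; μ^(2)=1; μ^(3)=-3

((1, 0, 0, 0); (1, 1, 1, 0); (2, 2, 2, 2))


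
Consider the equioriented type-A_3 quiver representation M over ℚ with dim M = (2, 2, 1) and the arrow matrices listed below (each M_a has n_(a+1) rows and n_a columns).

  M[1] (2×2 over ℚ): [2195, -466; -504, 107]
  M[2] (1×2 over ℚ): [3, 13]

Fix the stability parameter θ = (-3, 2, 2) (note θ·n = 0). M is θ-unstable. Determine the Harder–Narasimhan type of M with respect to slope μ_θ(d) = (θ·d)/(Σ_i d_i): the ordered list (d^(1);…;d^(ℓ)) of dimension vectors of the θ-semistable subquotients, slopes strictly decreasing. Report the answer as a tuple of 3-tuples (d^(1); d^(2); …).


Barcode: M ≅ I[1,2], I[1,3]. HN layers by μ_θ (2 steps, strictly decreasing):
  μ^(1)=2; μ^(2)=-3

((0, 2, 1); (2, 0, 0))


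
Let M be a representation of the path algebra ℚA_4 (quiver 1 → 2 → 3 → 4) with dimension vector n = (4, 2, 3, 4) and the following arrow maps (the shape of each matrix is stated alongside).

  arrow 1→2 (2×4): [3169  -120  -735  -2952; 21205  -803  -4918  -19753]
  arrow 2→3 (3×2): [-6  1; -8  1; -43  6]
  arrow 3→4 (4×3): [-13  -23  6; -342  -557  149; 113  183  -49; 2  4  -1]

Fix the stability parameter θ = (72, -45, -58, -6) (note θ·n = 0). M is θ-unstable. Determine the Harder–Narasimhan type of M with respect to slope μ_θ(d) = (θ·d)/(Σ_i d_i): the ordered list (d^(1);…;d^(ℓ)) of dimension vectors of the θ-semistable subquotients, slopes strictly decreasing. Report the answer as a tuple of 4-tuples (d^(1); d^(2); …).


Interval decomposition of M: I[1,1]^2, I[1,4]^2, I[3,4], I[4,4].
HN type (ℓ=4): μ^(1)=72; μ^(2)=-6; μ^(3)=-31/3; μ^(4)=-58

((2, 0, 0, 0); (0, 0, 0, 4); (2, 2, 2, 0); (0, 0, 1, 0))


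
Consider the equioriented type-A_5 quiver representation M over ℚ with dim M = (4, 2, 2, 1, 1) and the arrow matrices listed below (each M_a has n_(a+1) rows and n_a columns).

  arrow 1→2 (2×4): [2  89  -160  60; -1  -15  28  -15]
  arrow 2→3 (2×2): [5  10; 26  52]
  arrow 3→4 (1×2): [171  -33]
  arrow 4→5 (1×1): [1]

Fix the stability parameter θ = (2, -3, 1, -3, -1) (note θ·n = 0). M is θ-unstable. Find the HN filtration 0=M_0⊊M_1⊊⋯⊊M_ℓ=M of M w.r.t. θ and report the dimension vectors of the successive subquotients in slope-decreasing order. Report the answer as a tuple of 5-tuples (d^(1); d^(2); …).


Barcode: M ≅ I[1,1]^2, I[1,2], I[1,5], I[3,3]. HN layers by μ_θ (4 steps, strictly decreasing):
  μ^(1)=2; μ^(2)=1; μ^(3)=-1/2; μ^(4)=-4/5

((2, 0, 0, 0, 0); (0, 0, 1, 0, 0); (1, 1, 0, 0, 0); (1, 1, 1, 1, 1))


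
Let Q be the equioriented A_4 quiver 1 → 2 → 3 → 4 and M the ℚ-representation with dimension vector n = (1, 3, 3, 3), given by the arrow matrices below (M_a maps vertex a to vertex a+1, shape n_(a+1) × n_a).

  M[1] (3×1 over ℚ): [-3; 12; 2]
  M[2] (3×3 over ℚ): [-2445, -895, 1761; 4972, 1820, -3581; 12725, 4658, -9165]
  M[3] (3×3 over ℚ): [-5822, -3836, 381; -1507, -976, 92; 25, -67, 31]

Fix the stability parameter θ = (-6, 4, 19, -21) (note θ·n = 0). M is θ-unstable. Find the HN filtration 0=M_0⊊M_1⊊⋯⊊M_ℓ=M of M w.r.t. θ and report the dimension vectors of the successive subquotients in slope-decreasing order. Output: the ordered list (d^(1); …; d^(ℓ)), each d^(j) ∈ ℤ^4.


Via rank(M_{q-1}∘⋯∘M_p): M ≅ I[1,4], I[2,4]^2.
μ_θ-semistable layers: μ^(1)=2/3; μ^(2)=-6

((0, 3, 3, 3); (1, 0, 0, 0))


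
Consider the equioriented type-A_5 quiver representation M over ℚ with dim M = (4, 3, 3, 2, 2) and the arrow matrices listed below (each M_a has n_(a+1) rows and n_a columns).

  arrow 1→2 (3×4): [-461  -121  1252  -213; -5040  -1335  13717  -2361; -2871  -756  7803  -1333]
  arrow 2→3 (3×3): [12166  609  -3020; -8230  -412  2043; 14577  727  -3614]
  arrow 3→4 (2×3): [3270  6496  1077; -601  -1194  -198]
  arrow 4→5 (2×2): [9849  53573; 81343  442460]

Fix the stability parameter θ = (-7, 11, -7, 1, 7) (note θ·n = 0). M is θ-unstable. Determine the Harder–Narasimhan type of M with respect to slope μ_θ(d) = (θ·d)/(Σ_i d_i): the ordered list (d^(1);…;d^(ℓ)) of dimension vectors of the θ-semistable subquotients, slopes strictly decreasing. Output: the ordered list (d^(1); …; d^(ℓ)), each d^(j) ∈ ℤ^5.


Interval decomposition of M: I[1,1], I[1,3], I[1,5]^2.
HN type (ℓ=4): μ^(1)=7; μ^(2)=2; μ^(3)=5/3; μ^(4)=-7

((0, 0, 0, 0, 2); (0, 1, 1, 0, 0); (0, 2, 2, 2, 0); (4, 0, 0, 0, 0))


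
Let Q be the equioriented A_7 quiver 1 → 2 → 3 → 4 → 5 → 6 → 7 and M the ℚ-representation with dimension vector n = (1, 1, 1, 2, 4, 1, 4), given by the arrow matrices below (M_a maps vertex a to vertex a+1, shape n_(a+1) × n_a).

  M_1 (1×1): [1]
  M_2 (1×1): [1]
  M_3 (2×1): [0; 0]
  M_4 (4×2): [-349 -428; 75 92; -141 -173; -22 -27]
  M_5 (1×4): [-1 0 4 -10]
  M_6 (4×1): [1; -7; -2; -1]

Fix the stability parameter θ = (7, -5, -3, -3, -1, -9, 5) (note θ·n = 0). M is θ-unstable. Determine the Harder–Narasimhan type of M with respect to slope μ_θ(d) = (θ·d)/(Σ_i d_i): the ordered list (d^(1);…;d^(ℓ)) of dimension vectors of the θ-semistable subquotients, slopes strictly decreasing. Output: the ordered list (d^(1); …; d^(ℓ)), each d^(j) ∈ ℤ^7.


Barcode: M ≅ I[1,3], I[4,5], I[4,7], I[5,5]^2, I[7,7]^3. HN layers by μ_θ (5 steps, strictly decreasing):
  μ^(1)=5; μ^(2)=-1/3; μ^(3)=-1; μ^(4)=-3; μ^(5)=-13/3

((0, 0, 0, 0, 0, 0, 4); (1, 1, 1, 0, 0, 0, 0); (0, 0, 0, 0, 3, 0, 0); (0, 0, 0, 1, 0, 0, 0); (0, 0, 0, 1, 1, 1, 0))


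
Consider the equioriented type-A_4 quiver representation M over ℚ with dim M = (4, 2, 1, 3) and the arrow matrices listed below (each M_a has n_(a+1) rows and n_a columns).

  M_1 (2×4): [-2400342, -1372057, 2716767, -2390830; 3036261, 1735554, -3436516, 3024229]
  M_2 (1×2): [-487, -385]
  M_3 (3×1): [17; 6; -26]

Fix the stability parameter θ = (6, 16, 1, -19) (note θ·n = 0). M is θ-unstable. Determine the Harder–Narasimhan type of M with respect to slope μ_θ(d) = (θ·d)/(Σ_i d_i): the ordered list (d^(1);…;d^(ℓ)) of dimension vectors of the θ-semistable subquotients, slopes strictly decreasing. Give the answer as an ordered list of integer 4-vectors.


Interval decomposition of M: I[1,1]^2, I[1,2], I[1,4], I[4,4]^2.
HN type (ℓ=4): μ^(1)=16; μ^(2)=6; μ^(3)=1; μ^(4)=-19

((0, 1, 0, 0); (3, 0, 0, 0); (1, 1, 1, 1); (0, 0, 0, 2))
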